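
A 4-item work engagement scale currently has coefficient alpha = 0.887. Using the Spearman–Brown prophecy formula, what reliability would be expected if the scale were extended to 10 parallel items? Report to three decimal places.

Length factor m = 10/4 = 2.5000
α' = m·α / (1 + (m−1)·α)
   = 10/4 × 0.887 / (1 + (10/4 − 1) × 0.887)
   = 2.2175 / 2.3305 = 0.952

predicted reliability = 0.952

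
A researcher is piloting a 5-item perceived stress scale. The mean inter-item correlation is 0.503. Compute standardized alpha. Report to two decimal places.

Standardized α = k·r̄ / (1 + (k−1)·r̄) = 5 × 0.503 / (1 + 4 × 0.503)
  = 2.5150 / 3.0120 = 0.83

standardized alpha = 0.83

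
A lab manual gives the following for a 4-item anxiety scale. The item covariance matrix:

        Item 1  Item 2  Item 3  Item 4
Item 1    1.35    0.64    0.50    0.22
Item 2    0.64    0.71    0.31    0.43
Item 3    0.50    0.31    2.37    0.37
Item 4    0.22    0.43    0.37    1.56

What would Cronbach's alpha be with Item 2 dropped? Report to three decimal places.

α = 0.438

Remaining items: Item 1, Item 3, Item 4 (k = 3).
Σσ²ᵢ = 1.35 + 2.37 + 1.56 = 5.28
σ²_total = 5.28 + 2 × 1.09 = 7.46
α (item deleted) = (3/2)·(1 − 5.28/7.46) = 0.438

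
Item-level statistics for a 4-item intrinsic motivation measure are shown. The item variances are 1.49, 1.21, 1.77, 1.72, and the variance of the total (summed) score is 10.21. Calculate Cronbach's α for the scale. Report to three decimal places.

Cronbach's α = 0.525

Σσ²ᵢ = 1.49 + 1.21 + 1.77 + 1.72 = 6.19
α = (k/(k−1))·(1 − Σσ²ᵢ/total variance) = (4/3)·(1 − 6.19/10.21) = 0.525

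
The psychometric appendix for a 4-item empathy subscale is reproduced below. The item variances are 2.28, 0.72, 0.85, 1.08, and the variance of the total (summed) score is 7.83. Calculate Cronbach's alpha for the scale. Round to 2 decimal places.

ΣVar(i) = 2.28 + 0.72 + 0.85 + 1.08 = 4.93
α = (k/(k−1))·(1 − ΣVar(i)/Var(T)) = (4/3)·(1 − 4.93/7.83) = 0.49

Cronbach's alpha = 0.49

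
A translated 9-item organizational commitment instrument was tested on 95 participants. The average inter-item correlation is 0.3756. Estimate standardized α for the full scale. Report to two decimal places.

Standardized α = k·r̄ / (1 + (k−1)·r̄) = 9 × 0.3756 / (1 + 8 × 0.3756)
  = 3.3804 / 4.0048 = 0.84

α = 0.84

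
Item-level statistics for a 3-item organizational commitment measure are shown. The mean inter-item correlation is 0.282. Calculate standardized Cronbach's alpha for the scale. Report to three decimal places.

Standardized α = k·r̄ / (1 + (k−1)·r̄) = 3 × 0.282 / (1 + 2 × 0.282)
  = 0.8460 / 1.5640 = 0.541

α = 0.541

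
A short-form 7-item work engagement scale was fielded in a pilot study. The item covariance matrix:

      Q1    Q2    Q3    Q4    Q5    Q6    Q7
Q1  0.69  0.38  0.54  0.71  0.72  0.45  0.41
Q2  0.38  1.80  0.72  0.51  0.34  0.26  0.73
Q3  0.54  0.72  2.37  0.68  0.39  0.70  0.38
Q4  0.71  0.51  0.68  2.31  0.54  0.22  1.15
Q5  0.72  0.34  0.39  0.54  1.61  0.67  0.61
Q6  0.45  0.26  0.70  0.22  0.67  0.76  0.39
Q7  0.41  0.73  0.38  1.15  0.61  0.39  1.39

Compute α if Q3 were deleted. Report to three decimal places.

α = 0.785

Remaining items: Q1, Q2, Q4, Q5, Q6, Q7 (k = 6).
Σσ²ᵢ = 0.69 + 1.80 + 2.31 + 1.61 + 0.76 + 1.39 = 8.56
σ²_T = 8.56 + 2 × 8.09 = 24.74
α (item deleted) = (6/5)·(1 − 8.56/24.74) = 0.785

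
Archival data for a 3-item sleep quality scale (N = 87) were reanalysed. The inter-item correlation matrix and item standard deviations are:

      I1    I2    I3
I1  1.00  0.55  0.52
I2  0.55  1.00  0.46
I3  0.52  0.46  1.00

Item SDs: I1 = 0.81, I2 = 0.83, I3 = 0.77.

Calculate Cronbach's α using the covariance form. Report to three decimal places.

Σσ²ᵢ = 0.81² + 0.83² + 0.77² = 1.9379
Covariances σ_ij = r_ij · s_i · s_j:
  σ(I1,I2) = 0.55 × 0.81 × 0.83 = 0.3698
  σ(I1,I3) = 0.52 × 0.81 × 0.77 = 0.3243
  σ(I2,I3) = 0.46 × 0.83 × 0.77 = 0.2940
σ²_T = Σσ²ᵢ + 2·Σσ_ij = 1.9379 + 2 × 0.9881 = 3.9141
α = (3/2)·(1 − 1.9379/3.9141) = 0.757

α = 0.757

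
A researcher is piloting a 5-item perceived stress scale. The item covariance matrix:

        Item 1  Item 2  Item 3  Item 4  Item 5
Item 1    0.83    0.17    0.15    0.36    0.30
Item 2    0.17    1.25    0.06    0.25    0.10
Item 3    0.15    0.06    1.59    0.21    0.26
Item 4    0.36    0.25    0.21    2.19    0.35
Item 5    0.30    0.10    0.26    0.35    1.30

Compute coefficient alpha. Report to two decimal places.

Σσᵢ² = 0.83 + 1.25 + 1.59 + 2.19 + 1.30 = 7.16
Sum of the distinct covariances = 2.21
σ²_T = 7.16 + 2 × 2.21 = 11.58
α = (k/(k−1))·(1 − Σσᵢ²/σ²_T) = (5/4)·(1 − 7.16/11.58) = 0.48

α = 0.48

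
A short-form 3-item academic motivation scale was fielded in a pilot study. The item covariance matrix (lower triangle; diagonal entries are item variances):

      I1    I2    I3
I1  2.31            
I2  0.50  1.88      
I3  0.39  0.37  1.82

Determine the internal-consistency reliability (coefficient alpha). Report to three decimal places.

ΣVar(i) = 2.31 + 1.88 + 1.82 = 6.01
Σ_{i<j} σ_ij = 1.26
Var(T) = 6.01 + 2 × 1.26 = 8.53
α = (k/(k−1))·(1 − ΣVar(i)/Var(T)) = (3/2)·(1 − 6.01/8.53) = 0.443

α = 0.443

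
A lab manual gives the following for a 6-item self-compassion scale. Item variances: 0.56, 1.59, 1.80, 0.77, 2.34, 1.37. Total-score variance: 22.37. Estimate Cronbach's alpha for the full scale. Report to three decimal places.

Cronbach's alpha = 0.748

Σσᵢ² = 0.56 + 1.59 + 1.80 + 0.77 + 2.34 + 1.37 = 8.43
α = (k/(k−1))·(1 − Σσᵢ²/σ²_T) = (6/5)·(1 − 8.43/22.37) = 0.748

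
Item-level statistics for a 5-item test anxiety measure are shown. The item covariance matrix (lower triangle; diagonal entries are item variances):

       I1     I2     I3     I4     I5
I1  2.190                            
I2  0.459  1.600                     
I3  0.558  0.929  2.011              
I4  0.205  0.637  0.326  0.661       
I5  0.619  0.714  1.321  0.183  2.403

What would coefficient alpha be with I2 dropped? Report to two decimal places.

Remaining items: I1, I3, I4, I5 (k = 4).
Σσ²ᵢ = 2.190 + 2.011 + 0.661 + 2.403 = 7.265
total variance = 7.265 + 2 × 3.212 = 13.689
α (item deleted) = (4/3)·(1 − 7.265/13.689) = 0.63

α = 0.63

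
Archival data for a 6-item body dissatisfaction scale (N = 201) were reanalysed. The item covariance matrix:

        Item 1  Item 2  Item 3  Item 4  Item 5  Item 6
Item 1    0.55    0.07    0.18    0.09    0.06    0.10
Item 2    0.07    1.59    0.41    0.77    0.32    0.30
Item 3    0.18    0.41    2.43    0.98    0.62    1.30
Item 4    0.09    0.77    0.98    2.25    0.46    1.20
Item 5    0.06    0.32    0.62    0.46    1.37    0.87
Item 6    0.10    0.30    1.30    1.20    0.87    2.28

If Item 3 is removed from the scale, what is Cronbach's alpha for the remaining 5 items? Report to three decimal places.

α = 0.642

Remaining items: Item 1, Item 2, Item 4, Item 5, Item 6 (k = 5).
ΣVar(i) = 0.55 + 1.59 + 2.25 + 1.37 + 2.28 = 8.04
Var(T) = 8.04 + 2 × 4.24 = 16.52
α (item deleted) = (5/4)·(1 − 8.04/16.52) = 0.642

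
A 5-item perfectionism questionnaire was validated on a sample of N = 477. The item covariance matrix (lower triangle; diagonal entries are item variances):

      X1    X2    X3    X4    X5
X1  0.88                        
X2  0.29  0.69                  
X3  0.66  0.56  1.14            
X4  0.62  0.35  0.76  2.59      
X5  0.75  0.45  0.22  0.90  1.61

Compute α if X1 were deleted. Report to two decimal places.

α = 0.69

Remaining items: X2, X3, X4, X5 (k = 4).
ΣVar(i) = 0.69 + 1.14 + 2.59 + 1.61 = 6.03
σ²_total = 6.03 + 2 × 3.24 = 12.51
α (item deleted) = (4/3)·(1 − 6.03/12.51) = 0.69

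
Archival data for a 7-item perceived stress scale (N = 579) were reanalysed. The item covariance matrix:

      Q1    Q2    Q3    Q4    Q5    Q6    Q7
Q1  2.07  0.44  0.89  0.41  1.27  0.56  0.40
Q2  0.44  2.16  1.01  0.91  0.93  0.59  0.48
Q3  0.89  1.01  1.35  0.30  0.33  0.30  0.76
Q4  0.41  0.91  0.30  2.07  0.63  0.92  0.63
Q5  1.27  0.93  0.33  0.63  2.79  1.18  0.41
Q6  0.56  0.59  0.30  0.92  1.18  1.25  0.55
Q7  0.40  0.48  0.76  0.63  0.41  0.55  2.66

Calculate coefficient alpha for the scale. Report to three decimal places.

Σσ²ᵢ = 2.07 + 2.16 + 1.35 + 2.07 + 2.79 + 1.25 + 2.66 = 14.35
Sum of off-diagonal covariances = 13.90
σ²_total = 14.35 + 2 × 13.90 = 42.15
α = (k/(k−1))·(1 − Σσ²ᵢ/σ²_total) = (7/6)·(1 − 14.35/42.15) = 0.769

coefficient alpha = 0.769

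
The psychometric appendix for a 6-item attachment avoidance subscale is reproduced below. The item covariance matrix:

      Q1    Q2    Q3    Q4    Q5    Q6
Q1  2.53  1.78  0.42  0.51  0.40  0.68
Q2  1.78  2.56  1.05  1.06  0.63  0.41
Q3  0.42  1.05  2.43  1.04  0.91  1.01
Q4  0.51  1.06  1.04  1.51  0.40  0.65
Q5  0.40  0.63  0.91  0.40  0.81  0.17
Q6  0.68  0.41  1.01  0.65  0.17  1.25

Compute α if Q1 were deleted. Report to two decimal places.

Remaining items: Q2, Q3, Q4, Q5, Q6 (k = 5).
ΣVar(i) = 2.56 + 2.43 + 1.51 + 0.81 + 1.25 = 8.56
total variance = 8.56 + 2 × 7.33 = 23.22
α (item deleted) = (5/4)·(1 − 8.56/23.22) = 0.79

α = 0.79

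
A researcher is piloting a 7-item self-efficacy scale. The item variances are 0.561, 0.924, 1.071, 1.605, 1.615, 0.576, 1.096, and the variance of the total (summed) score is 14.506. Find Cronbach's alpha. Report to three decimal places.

ΣVar(i) = 0.561 + 0.924 + 1.071 + 1.605 + 1.615 + 0.576 + 1.096 = 7.448
α = (k/(k−1))·(1 − ΣVar(i)/total variance) = (7/6)·(1 − 7.448/14.506) = 0.568

α = 0.568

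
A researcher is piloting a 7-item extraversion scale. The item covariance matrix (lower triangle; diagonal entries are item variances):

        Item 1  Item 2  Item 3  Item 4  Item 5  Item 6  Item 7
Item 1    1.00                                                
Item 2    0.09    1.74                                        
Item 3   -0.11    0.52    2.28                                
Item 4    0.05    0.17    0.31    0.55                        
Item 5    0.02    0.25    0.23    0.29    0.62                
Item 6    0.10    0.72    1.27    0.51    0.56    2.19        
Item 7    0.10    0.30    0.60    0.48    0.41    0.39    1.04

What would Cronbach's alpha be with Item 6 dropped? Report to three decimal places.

Cronbach's alpha = 0.608

Remaining items: Item 1, Item 2, Item 3, Item 4, Item 5, Item 7 (k = 6).
Σσᵢ² = 1.00 + 1.74 + 2.28 + 0.55 + 0.62 + 1.04 = 7.23
σ²_T = 7.23 + 2 × 3.71 = 14.65
α (item deleted) = (6/5)·(1 − 7.23/14.65) = 0.608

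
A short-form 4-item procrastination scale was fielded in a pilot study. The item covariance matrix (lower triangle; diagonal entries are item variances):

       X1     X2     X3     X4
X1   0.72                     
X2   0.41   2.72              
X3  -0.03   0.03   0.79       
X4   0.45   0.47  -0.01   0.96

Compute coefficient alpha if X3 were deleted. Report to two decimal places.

coefficient alpha = 0.57

Remaining items: X1, X2, X4 (k = 3).
ΣVar(i) = 0.72 + 2.72 + 0.96 = 4.40
σ²_T = 4.40 + 2 × 1.33 = 7.06
α (item deleted) = (3/2)·(1 − 4.40/7.06) = 0.57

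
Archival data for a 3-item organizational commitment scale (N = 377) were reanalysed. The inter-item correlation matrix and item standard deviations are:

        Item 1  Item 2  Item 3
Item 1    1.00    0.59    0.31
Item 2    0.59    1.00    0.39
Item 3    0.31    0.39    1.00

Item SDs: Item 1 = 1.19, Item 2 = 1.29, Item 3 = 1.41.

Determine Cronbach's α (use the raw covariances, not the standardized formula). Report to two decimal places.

α = 0.69

Σσ²ᵢ = 1.19² + 1.29² + 1.41² = 5.0683
Covariances σ_ij = r_ij · s_i · s_j:
  σ(Item 1,Item 2) = 0.59 × 1.19 × 1.29 = 0.9057
  σ(Item 1,Item 3) = 0.31 × 1.19 × 1.41 = 0.5201
  σ(Item 2,Item 3) = 0.39 × 1.29 × 1.41 = 0.7094
σ²_T = Σσ²ᵢ + 2·Σσ_ij = 5.0683 + 2 × 2.1352 = 9.3387
α = (3/2)·(1 − 5.0683/9.3387) = 0.69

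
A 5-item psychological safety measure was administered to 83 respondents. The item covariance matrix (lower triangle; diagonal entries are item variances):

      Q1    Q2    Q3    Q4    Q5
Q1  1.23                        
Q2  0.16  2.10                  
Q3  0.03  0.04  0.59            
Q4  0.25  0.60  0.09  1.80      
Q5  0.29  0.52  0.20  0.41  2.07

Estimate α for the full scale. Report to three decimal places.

α = 0.499

ΣVar(i) = 1.23 + 2.10 + 0.59 + 1.80 + 2.07 = 7.79
Σ_{i<j} σ_ij = 2.59
Var(T) = 7.79 + 2 × 2.59 = 12.97
α = (k/(k−1))·(1 − ΣVar(i)/Var(T)) = (5/4)·(1 − 7.79/12.97) = 0.499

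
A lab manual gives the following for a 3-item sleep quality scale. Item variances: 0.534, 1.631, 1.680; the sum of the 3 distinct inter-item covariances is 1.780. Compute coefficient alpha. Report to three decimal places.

α = 0.721

Σσᵢ² = 0.534 + 1.631 + 1.680 = 3.845
Sum of distinct covariances = 1.780
total variance = Σσᵢ² + 2·Σcov = 3.845 + 2 × 1.780 = 7.405
α = (3/2)·(1 − 3.845/7.405) = 0.721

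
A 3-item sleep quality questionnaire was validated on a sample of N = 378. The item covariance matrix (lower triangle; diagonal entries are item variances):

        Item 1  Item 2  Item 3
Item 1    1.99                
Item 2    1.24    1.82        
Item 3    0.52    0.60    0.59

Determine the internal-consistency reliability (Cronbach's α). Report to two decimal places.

sum of item variances = 1.99 + 1.82 + 0.59 = 4.40
Sum of the distinct covariances = 2.36
σ²_T = 4.40 + 2 × 2.36 = 9.12
α = (k/(k−1))·(1 − sum of item variances/σ²_T) = (3/2)·(1 − 4.40/9.12) = 0.78

α = 0.78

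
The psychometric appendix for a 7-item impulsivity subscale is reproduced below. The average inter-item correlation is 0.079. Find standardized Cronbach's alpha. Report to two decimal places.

standardized Cronbach's alpha = 0.38

Standardized α = k·r̄ / (1 + (k−1)·r̄) = 7 × 0.079 / (1 + 6 × 0.079)
  = 0.5530 / 1.4740 = 0.38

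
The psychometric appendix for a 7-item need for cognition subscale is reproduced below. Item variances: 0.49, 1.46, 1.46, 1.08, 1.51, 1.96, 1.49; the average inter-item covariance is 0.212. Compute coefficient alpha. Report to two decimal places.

α = 0.57

Σσ²ᵢ = 0.49 + 1.46 + 1.46 + 1.08 + 1.51 + 1.96 + 1.49 = 9.45
Sum of the 21 distinct covariances = 21 × 0.212 = 4.452
σ²_total = Σσ²ᵢ + 2·Σcov = 9.45 + 2 × 4.452 = 18.354
α = (7/6)·(1 − 9.45/18.354) = 0.57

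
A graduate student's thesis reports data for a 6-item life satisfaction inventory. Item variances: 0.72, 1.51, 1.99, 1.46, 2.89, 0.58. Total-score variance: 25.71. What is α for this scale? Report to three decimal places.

ΣVar(i) = 0.72 + 1.51 + 1.99 + 1.46 + 2.89 + 0.58 = 9.15
α = (k/(k−1))·(1 − ΣVar(i)/total variance) = (6/5)·(1 − 9.15/25.71) = 0.773

α = 0.773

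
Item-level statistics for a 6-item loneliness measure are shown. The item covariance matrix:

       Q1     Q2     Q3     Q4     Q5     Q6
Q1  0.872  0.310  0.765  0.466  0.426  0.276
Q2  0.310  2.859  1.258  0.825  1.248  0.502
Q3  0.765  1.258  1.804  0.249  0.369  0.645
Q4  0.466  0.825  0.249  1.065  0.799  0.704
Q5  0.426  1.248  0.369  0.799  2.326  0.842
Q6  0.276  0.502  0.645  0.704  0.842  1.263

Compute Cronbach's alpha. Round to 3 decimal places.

α = 0.786

Σσ²ᵢ = 0.872 + 2.859 + 1.804 + 1.065 + 2.326 + 1.263 = 10.189
Σ_{i<j} σ_ij = 9.684
total variance = 10.189 + 2 × 9.684 = 29.557
α = (k/(k−1))·(1 − Σσ²ᵢ/total variance) = (6/5)·(1 − 10.189/29.557) = 0.786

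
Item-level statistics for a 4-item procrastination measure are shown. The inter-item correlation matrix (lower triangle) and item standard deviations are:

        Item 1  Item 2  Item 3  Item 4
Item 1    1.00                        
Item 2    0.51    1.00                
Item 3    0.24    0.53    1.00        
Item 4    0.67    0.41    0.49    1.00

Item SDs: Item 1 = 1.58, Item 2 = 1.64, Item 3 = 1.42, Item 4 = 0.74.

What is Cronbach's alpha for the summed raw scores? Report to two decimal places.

Σσ²ᵢ = 1.58² + 1.64² + 1.42² + 0.74² = 7.7500
Covariances σ_ij = r_ij · s_i · s_j:
  σ(Item 1,Item 2) = 0.51 × 1.58 × 1.64 = 1.3215
  σ(Item 1,Item 3) = 0.24 × 1.58 × 1.42 = 0.5385
  σ(Item 1,Item 4) = 0.67 × 1.58 × 0.74 = 0.7834
  σ(Item 2,Item 3) = 0.53 × 1.64 × 1.42 = 1.2343
  σ(Item 2,Item 4) = 0.41 × 1.64 × 0.74 = 0.4976
  σ(Item 3,Item 4) = 0.49 × 1.42 × 0.74 = 0.5149
σ²_T = Σσ²ᵢ + 2·Σσ_ij = 7.7500 + 2 × 4.8902 = 17.5304
α = (4/3)·(1 − 7.7500/17.5304) = 0.74

Cronbach's alpha = 0.74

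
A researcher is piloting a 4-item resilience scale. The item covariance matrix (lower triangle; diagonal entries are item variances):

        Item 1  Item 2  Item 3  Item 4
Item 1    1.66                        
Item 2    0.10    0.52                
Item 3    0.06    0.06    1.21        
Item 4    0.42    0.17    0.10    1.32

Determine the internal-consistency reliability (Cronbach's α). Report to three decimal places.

sum of item variances = 1.66 + 0.52 + 1.21 + 1.32 = 4.71
Sum of the distinct covariances = 0.91
total variance = 4.71 + 2 × 0.91 = 6.53
α = (k/(k−1))·(1 − sum of item variances/total variance) = (4/3)·(1 − 4.71/6.53) = 0.372

Cronbach's α = 0.372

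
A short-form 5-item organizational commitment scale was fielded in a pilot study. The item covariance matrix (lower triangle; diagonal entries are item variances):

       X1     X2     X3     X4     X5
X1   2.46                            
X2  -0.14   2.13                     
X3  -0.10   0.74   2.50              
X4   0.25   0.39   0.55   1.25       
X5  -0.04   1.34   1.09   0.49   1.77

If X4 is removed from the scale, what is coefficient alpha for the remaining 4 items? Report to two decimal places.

coefficient alpha = 0.53

Remaining items: X1, X2, X3, X5 (k = 4).
Σσᵢ² = 2.46 + 2.13 + 2.50 + 1.77 = 8.86
σ²_total = 8.86 + 2 × 2.89 = 14.64
α (item deleted) = (4/3)·(1 − 8.86/14.64) = 0.53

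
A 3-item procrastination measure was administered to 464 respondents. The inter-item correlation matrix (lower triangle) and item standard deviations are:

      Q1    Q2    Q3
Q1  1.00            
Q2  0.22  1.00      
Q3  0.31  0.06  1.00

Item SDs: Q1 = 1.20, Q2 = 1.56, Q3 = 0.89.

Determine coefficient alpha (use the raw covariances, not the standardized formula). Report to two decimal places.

Σσ²ᵢ = 1.20² + 1.56² + 0.89² = 4.6657
Covariances σ_ij = r_ij · s_i · s_j:
  σ(Q1,Q2) = 0.22 × 1.20 × 1.56 = 0.4118
  σ(Q1,Q3) = 0.31 × 1.20 × 0.89 = 0.3311
  σ(Q2,Q3) = 0.06 × 1.56 × 0.89 = 0.0833
σ²_T = Σσ²ᵢ + 2·Σσ_ij = 4.6657 + 2 × 0.8262 = 6.3181
α = (3/2)·(1 − 4.6657/6.3181) = 0.39

α = 0.39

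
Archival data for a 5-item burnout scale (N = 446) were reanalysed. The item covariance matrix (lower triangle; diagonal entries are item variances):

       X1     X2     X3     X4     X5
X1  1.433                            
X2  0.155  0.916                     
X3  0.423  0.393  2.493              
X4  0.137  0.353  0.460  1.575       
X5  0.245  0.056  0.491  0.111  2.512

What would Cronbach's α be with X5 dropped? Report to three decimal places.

α = 0.499

Remaining items: X1, X2, X3, X4 (k = 4).
Σσᵢ² = 1.433 + 0.916 + 2.493 + 1.575 = 6.417
Var(T) = 6.417 + 2 × 1.921 = 10.259
α (item deleted) = (4/3)·(1 − 6.417/10.259) = 0.499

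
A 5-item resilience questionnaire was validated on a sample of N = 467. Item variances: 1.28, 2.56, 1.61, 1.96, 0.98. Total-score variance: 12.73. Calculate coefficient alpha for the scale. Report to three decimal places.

α = 0.426

sum of item variances = 1.28 + 2.56 + 1.61 + 1.96 + 0.98 = 8.39
α = (k/(k−1))·(1 − sum of item variances/σ²_total) = (5/4)·(1 − 8.39/12.73) = 0.426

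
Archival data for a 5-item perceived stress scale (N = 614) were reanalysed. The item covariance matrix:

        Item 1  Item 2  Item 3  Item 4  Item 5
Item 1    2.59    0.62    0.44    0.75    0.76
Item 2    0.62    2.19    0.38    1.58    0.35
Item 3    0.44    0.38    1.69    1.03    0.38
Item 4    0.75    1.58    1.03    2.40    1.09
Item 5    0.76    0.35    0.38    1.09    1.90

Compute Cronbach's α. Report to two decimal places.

ΣVar(i) = 2.59 + 2.19 + 1.69 + 2.40 + 1.90 = 10.77
Sum of off-diagonal covariances = 7.38
σ²_T = 10.77 + 2 × 7.38 = 25.53
α = (k/(k−1))·(1 − ΣVar(i)/σ²_T) = (5/4)·(1 − 10.77/25.53) = 0.72

Cronbach's α = 0.72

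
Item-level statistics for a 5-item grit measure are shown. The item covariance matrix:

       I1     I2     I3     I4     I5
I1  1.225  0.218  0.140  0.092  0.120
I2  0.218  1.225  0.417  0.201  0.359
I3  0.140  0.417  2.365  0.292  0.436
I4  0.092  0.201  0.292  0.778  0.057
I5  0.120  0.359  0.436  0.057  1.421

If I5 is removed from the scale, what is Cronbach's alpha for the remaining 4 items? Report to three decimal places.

α = 0.436

Remaining items: I1, I2, I3, I4 (k = 4).
sum of item variances = 1.225 + 1.225 + 2.365 + 0.778 = 5.593
σ²_T = 5.593 + 2 × 1.360 = 8.313
α (item deleted) = (4/3)·(1 − 5.593/8.313) = 0.436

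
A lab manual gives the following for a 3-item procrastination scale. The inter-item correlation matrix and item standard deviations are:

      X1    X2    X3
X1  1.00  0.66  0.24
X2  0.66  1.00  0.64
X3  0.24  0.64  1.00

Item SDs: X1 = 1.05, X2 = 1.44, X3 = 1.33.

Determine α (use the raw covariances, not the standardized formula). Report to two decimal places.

Σσ²ᵢ = 1.05² + 1.44² + 1.33² = 4.9450
Covariances σ_ij = r_ij · s_i · s_j:
  σ(X1,X2) = 0.66 × 1.05 × 1.44 = 0.9979
  σ(X1,X3) = 0.24 × 1.05 × 1.33 = 0.3352
  σ(X2,X3) = 0.64 × 1.44 × 1.33 = 1.2257
σ²_T = Σσ²ᵢ + 2·Σσ_ij = 4.9450 + 2 × 2.5588 = 10.0626
α = (3/2)·(1 − 4.9450/10.0626) = 0.76

α = 0.76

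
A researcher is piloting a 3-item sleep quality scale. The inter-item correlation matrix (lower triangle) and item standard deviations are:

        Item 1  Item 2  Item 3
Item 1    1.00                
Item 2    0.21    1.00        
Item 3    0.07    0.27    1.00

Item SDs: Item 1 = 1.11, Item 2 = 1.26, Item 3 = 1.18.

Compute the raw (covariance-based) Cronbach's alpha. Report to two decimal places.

Cronbach's alpha = 0.41

Σσ²ᵢ = 1.11² + 1.26² + 1.18² = 4.2121
Covariances σ_ij = r_ij · s_i · s_j:
  σ(Item 1,Item 2) = 0.21 × 1.11 × 1.26 = 0.2937
  σ(Item 1,Item 3) = 0.07 × 1.11 × 1.18 = 0.0917
  σ(Item 2,Item 3) = 0.27 × 1.26 × 1.18 = 0.4014
σ²_T = Σσ²ᵢ + 2·Σσ_ij = 4.2121 + 2 × 0.7868 = 5.7857
α = (3/2)·(1 − 4.2121/5.7857) = 0.41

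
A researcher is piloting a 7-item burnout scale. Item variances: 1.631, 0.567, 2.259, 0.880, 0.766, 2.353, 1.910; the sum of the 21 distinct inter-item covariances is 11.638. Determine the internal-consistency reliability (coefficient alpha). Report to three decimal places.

sum of item variances = 1.631 + 0.567 + 2.259 + 0.880 + 0.766 + 2.353 + 1.910 = 10.366
Sum of distinct covariances = 11.638
Var(T) = sum of item variances + 2·Σcov = 10.366 + 2 × 11.638 = 33.642
α = (7/6)·(1 − 10.366/33.642) = 0.807

coefficient alpha = 0.807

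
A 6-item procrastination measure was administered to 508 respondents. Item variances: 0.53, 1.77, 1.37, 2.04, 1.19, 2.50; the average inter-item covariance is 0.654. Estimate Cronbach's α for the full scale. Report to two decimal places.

Cronbach's α = 0.81

Σσ²ᵢ = 0.53 + 1.77 + 1.37 + 2.04 + 1.19 + 2.50 = 9.40
Sum of the 15 distinct covariances = 15 × 0.654 = 9.810
σ²_T = Σσ²ᵢ + 2·Σcov = 9.40 + 2 × 9.810 = 29.020
α = (6/5)·(1 − 9.40/29.020) = 0.81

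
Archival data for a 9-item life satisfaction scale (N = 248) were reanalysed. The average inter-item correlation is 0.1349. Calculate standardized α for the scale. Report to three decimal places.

Standardized α = k·r̄ / (1 + (k−1)·r̄) = 9 × 0.1349 / (1 + 8 × 0.1349)
  = 1.2141 / 2.0792 = 0.584

α = 0.584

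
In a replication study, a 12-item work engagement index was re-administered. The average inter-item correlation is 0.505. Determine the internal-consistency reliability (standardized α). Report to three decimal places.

Standardized α = k·r̄ / (1 + (k−1)·r̄) = 12 × 0.505 / (1 + 11 × 0.505)
  = 6.0600 / 6.5550 = 0.924

α = 0.924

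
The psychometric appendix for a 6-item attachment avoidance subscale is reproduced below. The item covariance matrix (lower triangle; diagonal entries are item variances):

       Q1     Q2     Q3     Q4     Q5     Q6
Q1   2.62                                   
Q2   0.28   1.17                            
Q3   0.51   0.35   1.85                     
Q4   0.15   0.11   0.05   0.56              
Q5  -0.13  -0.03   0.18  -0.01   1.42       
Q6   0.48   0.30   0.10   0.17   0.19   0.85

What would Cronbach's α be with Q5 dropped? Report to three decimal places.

Cronbach's α = 0.519

Remaining items: Q1, Q2, Q3, Q4, Q6 (k = 5).
Σσ²ᵢ = 2.62 + 1.17 + 1.85 + 0.56 + 0.85 = 7.05
Var(T) = 7.05 + 2 × 2.50 = 12.05
α (item deleted) = (5/4)·(1 − 7.05/12.05) = 0.519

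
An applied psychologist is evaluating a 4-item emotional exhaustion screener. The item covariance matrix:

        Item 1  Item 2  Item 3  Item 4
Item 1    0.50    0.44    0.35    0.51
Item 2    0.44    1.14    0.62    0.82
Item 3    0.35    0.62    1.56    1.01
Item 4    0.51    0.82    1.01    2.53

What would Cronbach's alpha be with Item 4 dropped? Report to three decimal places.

Cronbach's alpha = 0.703

Remaining items: Item 1, Item 2, Item 3 (k = 3).
sum of item variances = 0.50 + 1.14 + 1.56 = 3.20
σ²_total = 3.20 + 2 × 1.41 = 6.02
α (item deleted) = (3/2)·(1 − 3.20/6.02) = 0.703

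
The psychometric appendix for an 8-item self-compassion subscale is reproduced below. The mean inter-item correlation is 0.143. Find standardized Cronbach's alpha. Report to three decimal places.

Standardized α = k·r̄ / (1 + (k−1)·r̄) = 8 × 0.143 / (1 + 7 × 0.143)
  = 1.1440 / 2.0010 = 0.572

standardized Cronbach's alpha = 0.572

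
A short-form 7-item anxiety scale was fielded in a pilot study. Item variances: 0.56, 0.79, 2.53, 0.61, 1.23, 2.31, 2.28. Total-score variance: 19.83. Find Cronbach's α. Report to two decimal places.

α = 0.56

Σσ²ᵢ = 0.56 + 0.79 + 2.53 + 0.61 + 1.23 + 2.31 + 2.28 = 10.31
α = (k/(k−1))·(1 − Σσ²ᵢ/total variance) = (7/6)·(1 − 10.31/19.83) = 0.56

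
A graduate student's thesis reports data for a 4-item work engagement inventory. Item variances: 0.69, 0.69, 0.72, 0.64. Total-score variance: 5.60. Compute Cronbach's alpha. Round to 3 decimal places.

Cronbach's alpha = 0.681

ΣVar(i) = 0.69 + 0.69 + 0.72 + 0.64 = 2.74
α = (k/(k−1))·(1 − ΣVar(i)/σ²_total) = (4/3)·(1 − 2.74/5.60) = 0.681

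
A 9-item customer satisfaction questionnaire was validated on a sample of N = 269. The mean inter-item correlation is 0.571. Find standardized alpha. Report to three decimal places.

standardized alpha = 0.923

Standardized α = k·r̄ / (1 + (k−1)·r̄) = 9 × 0.571 / (1 + 8 × 0.571)
  = 5.1390 / 5.5680 = 0.923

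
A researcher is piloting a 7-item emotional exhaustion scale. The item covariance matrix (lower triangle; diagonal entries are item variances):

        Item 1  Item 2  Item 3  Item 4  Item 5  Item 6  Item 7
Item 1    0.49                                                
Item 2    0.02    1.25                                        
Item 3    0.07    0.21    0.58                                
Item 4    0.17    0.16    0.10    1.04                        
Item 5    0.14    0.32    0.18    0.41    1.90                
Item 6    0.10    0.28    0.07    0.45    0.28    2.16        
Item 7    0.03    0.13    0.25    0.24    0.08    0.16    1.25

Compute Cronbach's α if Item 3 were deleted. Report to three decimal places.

Cronbach's α = 0.508

Remaining items: Item 1, Item 2, Item 4, Item 5, Item 6, Item 7 (k = 6).
sum of item variances = 0.49 + 1.25 + 1.04 + 1.90 + 2.16 + 1.25 = 8.09
Var(T) = 8.09 + 2 × 2.97 = 14.03
α (item deleted) = (6/5)·(1 − 8.09/14.03) = 0.508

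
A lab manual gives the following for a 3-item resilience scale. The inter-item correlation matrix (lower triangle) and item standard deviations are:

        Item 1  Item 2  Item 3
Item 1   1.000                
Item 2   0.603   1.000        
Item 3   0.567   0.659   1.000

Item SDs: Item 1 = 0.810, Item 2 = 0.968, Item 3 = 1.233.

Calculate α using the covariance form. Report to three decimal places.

Σσ²ᵢ = 0.810² + 0.968² + 1.233² = 3.1134
Covariances σ_ij = r_ij · s_i · s_j:
  σ(Item 1,Item 2) = 0.603 × 0.810 × 0.968 = 0.4728
  σ(Item 1,Item 3) = 0.567 × 0.810 × 1.233 = 0.5663
  σ(Item 2,Item 3) = 0.659 × 0.968 × 1.233 = 0.7865
σ²_T = Σσ²ᵢ + 2·Σσ_ij = 3.1134 + 2 × 1.8256 = 6.7646
α = (3/2)·(1 − 3.1134/6.7646) = 0.810

α = 0.810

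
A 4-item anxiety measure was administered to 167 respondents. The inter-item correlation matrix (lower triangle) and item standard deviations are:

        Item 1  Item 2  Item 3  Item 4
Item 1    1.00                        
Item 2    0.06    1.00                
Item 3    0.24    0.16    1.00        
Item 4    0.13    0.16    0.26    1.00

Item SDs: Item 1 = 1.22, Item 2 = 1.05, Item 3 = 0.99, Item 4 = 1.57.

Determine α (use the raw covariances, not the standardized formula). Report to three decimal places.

Σσ²ᵢ = 1.22² + 1.05² + 0.99² + 1.57² = 6.0359
Covariances σ_ij = r_ij · s_i · s_j:
  σ(Item 1,Item 2) = 0.06 × 1.22 × 1.05 = 0.0769
  σ(Item 1,Item 3) = 0.24 × 1.22 × 0.99 = 0.2899
  σ(Item 1,Item 4) = 0.13 × 1.22 × 1.57 = 0.2490
  σ(Item 2,Item 3) = 0.16 × 1.05 × 0.99 = 0.1663
  σ(Item 2,Item 4) = 0.16 × 1.05 × 1.57 = 0.2638
  σ(Item 3,Item 4) = 0.26 × 0.99 × 1.57 = 0.4041
σ²_T = Σσ²ᵢ + 2·Σσ_ij = 6.0359 + 2 × 1.4500 = 8.9359
α = (4/3)·(1 − 6.0359/8.9359) = 0.433

α = 0.433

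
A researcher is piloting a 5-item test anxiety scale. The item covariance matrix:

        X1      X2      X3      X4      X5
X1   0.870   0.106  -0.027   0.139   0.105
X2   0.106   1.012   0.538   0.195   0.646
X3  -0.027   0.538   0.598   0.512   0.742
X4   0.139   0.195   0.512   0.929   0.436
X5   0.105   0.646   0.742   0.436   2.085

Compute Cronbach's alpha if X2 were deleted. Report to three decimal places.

Remaining items: X1, X3, X4, X5 (k = 4).
ΣVar(i) = 0.870 + 0.598 + 0.929 + 2.085 = 4.482
σ²_T = 4.482 + 2 × 1.907 = 8.296
α (item deleted) = (4/3)·(1 − 4.482/8.296) = 0.613

α = 0.613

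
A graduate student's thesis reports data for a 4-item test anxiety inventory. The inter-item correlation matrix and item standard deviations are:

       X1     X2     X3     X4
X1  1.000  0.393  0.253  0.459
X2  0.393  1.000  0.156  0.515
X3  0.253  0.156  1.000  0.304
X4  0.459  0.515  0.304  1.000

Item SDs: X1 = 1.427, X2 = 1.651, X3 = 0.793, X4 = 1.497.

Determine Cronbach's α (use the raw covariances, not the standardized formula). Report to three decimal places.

Σσ²ᵢ = 1.427² + 1.651² + 0.793² + 1.497² = 7.6320
Covariances σ_ij = r_ij · s_i · s_j:
  σ(X1,X2) = 0.393 × 1.427 × 1.651 = 0.9259
  σ(X1,X3) = 0.253 × 1.427 × 0.793 = 0.2863
  σ(X1,X4) = 0.459 × 1.427 × 1.497 = 0.9805
  σ(X2,X3) = 0.156 × 1.651 × 0.793 = 0.2042
  σ(X2,X4) = 0.515 × 1.651 × 1.497 = 1.2728
  σ(X3,X4) = 0.304 × 0.793 × 1.497 = 0.3609
σ²_T = Σσ²ᵢ + 2·Σσ_ij = 7.6320 + 2 × 4.0306 = 15.6932
α = (4/3)·(1 − 7.6320/15.6932) = 0.685

Cronbach's α = 0.685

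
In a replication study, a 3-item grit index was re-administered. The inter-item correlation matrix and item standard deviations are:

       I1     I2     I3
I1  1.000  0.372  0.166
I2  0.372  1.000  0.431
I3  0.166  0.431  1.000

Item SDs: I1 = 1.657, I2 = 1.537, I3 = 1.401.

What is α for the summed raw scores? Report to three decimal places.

Σσ²ᵢ = 1.657² + 1.537² + 1.401² = 7.0708
Covariances σ_ij = r_ij · s_i · s_j:
  σ(I1,I2) = 0.372 × 1.657 × 1.537 = 0.9474
  σ(I1,I3) = 0.166 × 1.657 × 1.401 = 0.3854
  σ(I2,I3) = 0.431 × 1.537 × 1.401 = 0.9281
σ²_T = Σσ²ᵢ + 2·Σσ_ij = 7.0708 + 2 × 2.2609 = 11.5926
α = (3/2)·(1 − 7.0708/11.5926) = 0.585

α = 0.585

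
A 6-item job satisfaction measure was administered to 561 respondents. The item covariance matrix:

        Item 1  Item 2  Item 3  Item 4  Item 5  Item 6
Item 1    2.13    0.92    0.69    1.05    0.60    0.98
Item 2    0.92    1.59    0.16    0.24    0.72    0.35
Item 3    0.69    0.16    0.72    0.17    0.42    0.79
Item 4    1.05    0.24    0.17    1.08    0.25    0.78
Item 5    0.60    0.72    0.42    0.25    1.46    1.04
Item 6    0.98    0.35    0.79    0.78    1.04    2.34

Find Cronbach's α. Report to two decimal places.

Cronbach's α = 0.80

Σσᵢ² = 2.13 + 1.59 + 0.72 + 1.08 + 1.46 + 2.34 = 9.32
Σ_{i<j} σ_ij = 9.16
Var(T) = 9.32 + 2 × 9.16 = 27.64
α = (k/(k−1))·(1 − Σσᵢ²/Var(T)) = (6/5)·(1 − 9.32/27.64) = 0.80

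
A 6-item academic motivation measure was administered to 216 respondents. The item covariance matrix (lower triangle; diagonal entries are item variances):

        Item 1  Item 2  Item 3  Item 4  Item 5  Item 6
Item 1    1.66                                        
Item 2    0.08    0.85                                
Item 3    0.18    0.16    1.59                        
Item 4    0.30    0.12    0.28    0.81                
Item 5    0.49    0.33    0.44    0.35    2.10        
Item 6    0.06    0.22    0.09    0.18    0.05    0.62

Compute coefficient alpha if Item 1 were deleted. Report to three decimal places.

α = 0.533

Remaining items: Item 2, Item 3, Item 4, Item 5, Item 6 (k = 5).
ΣVar(i) = 0.85 + 1.59 + 0.81 + 2.10 + 0.62 = 5.97
Var(T) = 5.97 + 2 × 2.22 = 10.41
α (item deleted) = (5/4)·(1 − 5.97/10.41) = 0.533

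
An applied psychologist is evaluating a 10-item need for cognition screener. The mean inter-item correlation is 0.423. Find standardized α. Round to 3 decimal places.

Standardized α = k·r̄ / (1 + (k−1)·r̄) = 10 × 0.423 / (1 + 9 × 0.423)
  = 4.2300 / 4.8070 = 0.880

α = 0.880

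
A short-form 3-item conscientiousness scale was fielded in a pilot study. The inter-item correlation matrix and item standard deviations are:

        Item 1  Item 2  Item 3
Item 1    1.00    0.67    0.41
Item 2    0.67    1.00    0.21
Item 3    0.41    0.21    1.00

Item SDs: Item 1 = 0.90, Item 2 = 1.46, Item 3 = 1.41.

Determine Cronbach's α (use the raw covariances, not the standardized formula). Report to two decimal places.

Σσ²ᵢ = 0.90² + 1.46² + 1.41² = 4.9297
Covariances σ_ij = r_ij · s_i · s_j:
  σ(Item 1,Item 2) = 0.67 × 0.90 × 1.46 = 0.8804
  σ(Item 1,Item 3) = 0.41 × 0.90 × 1.41 = 0.5203
  σ(Item 2,Item 3) = 0.21 × 1.46 × 1.41 = 0.4323
σ²_T = Σσ²ᵢ + 2·Σσ_ij = 4.9297 + 2 × 1.8330 = 8.5957
α = (3/2)·(1 − 4.9297/8.5957) = 0.64

Cronbach's α = 0.64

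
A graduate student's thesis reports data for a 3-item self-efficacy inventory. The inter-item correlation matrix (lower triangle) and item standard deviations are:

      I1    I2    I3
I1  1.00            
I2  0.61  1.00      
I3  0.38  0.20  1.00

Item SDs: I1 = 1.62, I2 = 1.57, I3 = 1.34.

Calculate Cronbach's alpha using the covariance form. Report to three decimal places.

Σσ²ᵢ = 1.62² + 1.57² + 1.34² = 6.8849
Covariances σ_ij = r_ij · s_i · s_j:
  σ(I1,I2) = 0.61 × 1.62 × 1.57 = 1.5515
  σ(I1,I3) = 0.38 × 1.62 × 1.34 = 0.8249
  σ(I2,I3) = 0.20 × 1.57 × 1.34 = 0.4208
σ²_T = Σσ²ᵢ + 2·Σσ_ij = 6.8849 + 2 × 2.7972 = 12.4793
α = (3/2)·(1 − 6.8849/12.4793) = 0.672

α = 0.672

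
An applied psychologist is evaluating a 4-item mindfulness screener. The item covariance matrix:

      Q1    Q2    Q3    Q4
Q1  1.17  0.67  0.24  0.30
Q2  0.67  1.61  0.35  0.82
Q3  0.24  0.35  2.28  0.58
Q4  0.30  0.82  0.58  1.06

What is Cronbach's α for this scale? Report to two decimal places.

ΣVar(i) = 1.17 + 1.61 + 2.28 + 1.06 = 6.12
Σ_{i<j} σ_ij = 2.96
Var(T) = 6.12 + 2 × 2.96 = 12.04
α = (k/(k−1))·(1 − ΣVar(i)/Var(T)) = (4/3)·(1 − 6.12/12.04) = 0.66

α = 0.66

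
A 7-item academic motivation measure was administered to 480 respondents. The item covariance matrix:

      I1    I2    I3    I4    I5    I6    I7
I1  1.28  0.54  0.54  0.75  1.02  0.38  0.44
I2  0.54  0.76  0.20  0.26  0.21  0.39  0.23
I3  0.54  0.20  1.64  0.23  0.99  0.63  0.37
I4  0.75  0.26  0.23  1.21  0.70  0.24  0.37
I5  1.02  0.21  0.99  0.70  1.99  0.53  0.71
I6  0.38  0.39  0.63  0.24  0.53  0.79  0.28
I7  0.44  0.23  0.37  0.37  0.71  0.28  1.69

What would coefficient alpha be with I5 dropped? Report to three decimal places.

α = 0.736

Remaining items: I1, I2, I3, I4, I6, I7 (k = 6).
Σσᵢ² = 1.28 + 0.76 + 1.64 + 1.21 + 0.79 + 1.69 = 7.37
total variance = 7.37 + 2 × 5.85 = 19.07
α (item deleted) = (6/5)·(1 − 7.37/19.07) = 0.736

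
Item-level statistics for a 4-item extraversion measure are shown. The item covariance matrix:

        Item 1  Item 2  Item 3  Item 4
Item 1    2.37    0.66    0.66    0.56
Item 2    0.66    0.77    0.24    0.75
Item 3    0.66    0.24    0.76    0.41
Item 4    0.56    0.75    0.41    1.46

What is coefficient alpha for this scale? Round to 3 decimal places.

Σσᵢ² = 2.37 + 0.77 + 0.76 + 1.46 = 5.36
Sum of the distinct covariances = 3.28
σ²_total = 5.36 + 2 × 3.28 = 11.92
α = (k/(k−1))·(1 − Σσᵢ²/σ²_total) = (4/3)·(1 − 5.36/11.92) = 0.734

coefficient alpha = 0.734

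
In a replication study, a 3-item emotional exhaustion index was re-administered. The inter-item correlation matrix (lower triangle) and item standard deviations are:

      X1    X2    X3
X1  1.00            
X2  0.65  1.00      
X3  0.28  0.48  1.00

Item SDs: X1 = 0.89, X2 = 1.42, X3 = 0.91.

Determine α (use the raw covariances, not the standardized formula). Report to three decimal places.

α = 0.718

Σσ²ᵢ = 0.89² + 1.42² + 0.91² = 3.6366
Covariances σ_ij = r_ij · s_i · s_j:
  σ(X1,X2) = 0.65 × 0.89 × 1.42 = 0.8215
  σ(X1,X3) = 0.28 × 0.89 × 0.91 = 0.2268
  σ(X2,X3) = 0.48 × 1.42 × 0.91 = 0.6203
σ²_T = Σσ²ᵢ + 2·Σσ_ij = 3.6366 + 2 × 1.6686 = 6.9738
α = (3/2)·(1 − 3.6366/6.9738) = 0.718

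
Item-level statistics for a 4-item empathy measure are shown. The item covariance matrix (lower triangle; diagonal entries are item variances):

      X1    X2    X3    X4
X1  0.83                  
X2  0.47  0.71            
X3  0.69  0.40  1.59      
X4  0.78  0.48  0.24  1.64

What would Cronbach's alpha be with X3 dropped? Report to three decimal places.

Remaining items: X1, X2, X4 (k = 3).
Σσ²ᵢ = 0.83 + 0.71 + 1.64 = 3.18
total variance = 3.18 + 2 × 1.73 = 6.64
α (item deleted) = (3/2)·(1 − 3.18/6.64) = 0.782

α = 0.782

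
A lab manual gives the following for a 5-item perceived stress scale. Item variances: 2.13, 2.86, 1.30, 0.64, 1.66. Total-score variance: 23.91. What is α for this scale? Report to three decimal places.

α = 0.801

Σσ²ᵢ = 2.13 + 2.86 + 1.30 + 0.64 + 1.66 = 8.59
α = (k/(k−1))·(1 − Σσ²ᵢ/Var(T)) = (5/4)·(1 − 8.59/23.91) = 0.801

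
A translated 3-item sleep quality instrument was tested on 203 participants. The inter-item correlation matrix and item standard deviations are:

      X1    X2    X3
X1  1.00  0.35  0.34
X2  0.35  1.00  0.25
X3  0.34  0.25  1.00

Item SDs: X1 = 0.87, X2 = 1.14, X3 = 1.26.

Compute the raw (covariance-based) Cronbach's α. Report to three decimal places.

Σσ²ᵢ = 0.87² + 1.14² + 1.26² = 3.6441
Covariances σ_ij = r_ij · s_i · s_j:
  σ(X1,X2) = 0.35 × 0.87 × 1.14 = 0.3471
  σ(X1,X3) = 0.34 × 0.87 × 1.26 = 0.3727
  σ(X2,X3) = 0.25 × 1.14 × 1.26 = 0.3591
σ²_T = Σσ²ᵢ + 2·Σσ_ij = 3.6441 + 2 × 1.0789 = 5.8019
α = (3/2)·(1 − 3.6441/5.8019) = 0.558

Cronbach's α = 0.558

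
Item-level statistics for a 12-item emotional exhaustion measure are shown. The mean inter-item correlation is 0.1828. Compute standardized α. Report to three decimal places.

α = 0.729

Standardized α = k·r̄ / (1 + (k−1)·r̄) = 12 × 0.1828 / (1 + 11 × 0.1828)
  = 2.1936 / 3.0108 = 0.729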